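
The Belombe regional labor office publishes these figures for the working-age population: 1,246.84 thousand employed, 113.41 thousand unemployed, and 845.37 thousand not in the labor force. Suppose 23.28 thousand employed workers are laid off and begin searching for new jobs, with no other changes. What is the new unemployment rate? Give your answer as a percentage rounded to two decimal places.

New unemployment rate ≈ 10.05%.

Initially, labor force = 1,246.84 + 113.41 = 1,360.25 thousand, so u = 113.41/1,360.25 = 8.34%.
After the change, employed falls and unemployed rises by 23.28; labor force unchanged → E = 1,223.56, U = 136.69, labor force = 1,360.25 thousand.
New unemployment rate = 136.69 / 1,360.25 = 10.05%.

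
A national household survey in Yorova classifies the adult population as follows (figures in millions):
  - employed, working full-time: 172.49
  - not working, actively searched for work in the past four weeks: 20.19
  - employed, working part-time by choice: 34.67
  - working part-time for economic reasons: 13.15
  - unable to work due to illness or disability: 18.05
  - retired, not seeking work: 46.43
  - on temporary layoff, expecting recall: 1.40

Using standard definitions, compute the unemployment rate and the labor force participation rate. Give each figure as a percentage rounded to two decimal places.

Employed = 172.49 + 34.67 + 13.15 = 220.31 million (anyone who worked, including part-time for economic reasons, counts as employed).
Unemployed = 20.19 + 1.40 = 21.59 million (jobless and actively searching, or on temporary layoff).
Labor force = 220.31 + 21.59 = 241.90 million.
Not in labor force = 18.05 + 46.43 = 64.48 million (those not working and not actively searching are outside the labor force).
Civilian working-age population = 241.90 + 64.48 = 306.38 million.
Unemployment rate = 21.59 / 241.90 = 8.93%.
Labor force participation rate = 241.90 / 306.38 = 78.95%.

Unemployment rate ≈ 8.93%; labor force participation rate ≈ 78.95%.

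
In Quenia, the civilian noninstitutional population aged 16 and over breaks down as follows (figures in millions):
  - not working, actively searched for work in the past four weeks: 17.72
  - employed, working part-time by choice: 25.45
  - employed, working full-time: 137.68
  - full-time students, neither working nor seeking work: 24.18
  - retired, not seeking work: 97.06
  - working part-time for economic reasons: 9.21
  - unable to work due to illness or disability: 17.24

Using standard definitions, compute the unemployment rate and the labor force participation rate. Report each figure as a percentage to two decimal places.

Employed = 25.45 + 137.68 + 9.21 = 172.34 million (anyone who worked, including part-time for economic reasons, counts as employed).
Unemployed = 17.72 million.
Labor force = 172.34 + 17.72 = 190.06 million.
Not in labor force = 24.18 + 97.06 + 17.24 = 138.48 million (those not working and not actively searching are outside the labor force).
Civilian working-age population = 190.06 + 138.48 = 328.54 million.
Unemployment rate = 17.72 / 190.06 = 9.32%.
Labor force participation rate = 190.06 / 328.54 = 57.85%.

Unemployment rate ≈ 9.32%; labor force participation rate ≈ 57.85%.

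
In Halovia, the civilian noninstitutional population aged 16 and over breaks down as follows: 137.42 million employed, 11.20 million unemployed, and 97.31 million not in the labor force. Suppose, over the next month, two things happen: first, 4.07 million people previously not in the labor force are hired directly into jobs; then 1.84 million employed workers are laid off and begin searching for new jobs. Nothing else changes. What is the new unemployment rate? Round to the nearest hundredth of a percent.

New unemployment rate ≈ 8.54%.

Initially, labor force = 137.42 + 11.20 = 148.62 million, so u = 11.20/148.62 = 7.54%.
After the first change, employed and labor force both rise by 4.07; unemployed unchanged → E = 141.49, U = 11.20, labor force = 152.69 million.
After the second change, employed falls and unemployed rises by 1.84; labor force unchanged → E = 139.65, U = 13.04, labor force = 152.69 million.
New unemployment rate = 13.04 / 152.69 = 8.54%.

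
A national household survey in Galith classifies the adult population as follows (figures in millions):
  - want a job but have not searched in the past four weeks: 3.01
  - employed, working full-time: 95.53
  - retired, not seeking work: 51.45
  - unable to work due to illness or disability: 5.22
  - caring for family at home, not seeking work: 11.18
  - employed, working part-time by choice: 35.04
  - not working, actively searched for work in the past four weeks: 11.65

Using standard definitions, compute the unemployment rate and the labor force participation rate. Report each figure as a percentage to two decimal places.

Unemployment rate ≈ 8.19%; labor force participation rate ≈ 66.74%.

Employed = 95.53 + 35.04 = 130.57 million.
Unemployed = 11.65 million.
Labor force = 130.57 + 11.65 = 142.22 million.
Not in labor force = 3.01 + 51.45 + 5.22 + 11.18 = 70.86 million (those not working and not actively searching are outside the labor force — including those who want a job but have given up searching).
Civilian working-age population = 142.22 + 70.86 = 213.08 million.
Unemployment rate = 11.65 / 142.22 = 8.19%.
Labor force participation rate = 142.22 / 213.08 = 66.74%.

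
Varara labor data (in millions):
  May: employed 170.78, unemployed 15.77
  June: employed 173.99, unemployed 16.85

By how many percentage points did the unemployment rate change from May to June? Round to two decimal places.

The unemployment rate changed by +0.38 percentage points.

May: labor force = 170.78 + 15.77 = 186.55; u = 15.77/186.55 = 8.45%.
June: labor force = 173.99 + 16.85 = 190.84; u = 16.85/190.84 = 8.83%.
Change = 8.83% − 8.45% = +0.38 pp.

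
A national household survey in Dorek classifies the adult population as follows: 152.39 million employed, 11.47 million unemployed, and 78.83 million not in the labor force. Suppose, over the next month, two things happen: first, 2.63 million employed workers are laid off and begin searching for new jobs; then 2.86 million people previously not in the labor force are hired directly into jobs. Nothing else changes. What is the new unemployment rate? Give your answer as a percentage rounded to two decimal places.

Initially, labor force = 152.39 + 11.47 = 163.86 million, so u = 11.47/163.86 = 7.00%.
After the first change, employed falls and unemployed rises by 2.63; labor force unchanged → E = 149.76, U = 14.10, labor force = 163.86 million.
After the second change, employed and labor force both rise by 2.86; unemployed unchanged → E = 152.62, U = 14.10, labor force = 166.72 million.
New unemployment rate = 14.10 / 166.72 = 8.46%.

New unemployment rate ≈ 8.46%.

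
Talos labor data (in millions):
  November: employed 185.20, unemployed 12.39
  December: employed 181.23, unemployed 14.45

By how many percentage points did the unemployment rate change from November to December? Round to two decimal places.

The unemployment rate changed by +1.11 percentage points.

November: labor force = 185.20 + 12.39 = 197.59; u = 12.39/197.59 = 6.27%.
December: labor force = 181.23 + 14.45 = 195.68; u = 14.45/195.68 = 7.38%.
Change = 7.38% − 6.27% = +1.11 pp.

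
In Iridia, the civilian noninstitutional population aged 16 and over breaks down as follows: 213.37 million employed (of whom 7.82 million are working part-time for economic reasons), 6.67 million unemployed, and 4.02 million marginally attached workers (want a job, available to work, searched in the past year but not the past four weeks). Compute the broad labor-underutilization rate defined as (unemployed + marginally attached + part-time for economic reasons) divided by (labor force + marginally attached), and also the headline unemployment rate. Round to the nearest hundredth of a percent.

Broad underutilization rate ≈ 8.26%; headline unemployment rate ≈ 3.03%.

Labor force = 213.37 + 6.67 = 220.04 million.
Numerator = 6.67 + 4.02 + 7.82 = 18.51 million.
Denominator = 220.04 + 4.02 = 224.06 million.
Broad rate = 18.51 / 224.06 = 8.26%.
Headline unemployment rate = 6.67 / 220.04 = 3.03%.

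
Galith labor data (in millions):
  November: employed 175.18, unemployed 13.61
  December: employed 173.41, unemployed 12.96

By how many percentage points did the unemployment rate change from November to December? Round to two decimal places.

The unemployment rate changed by −0.26 percentage points.

November: labor force = 175.18 + 13.61 = 188.79; u = 13.61/188.79 = 7.21%.
December: labor force = 173.41 + 12.96 = 186.37; u = 12.96/186.37 = 6.95%.
Change = 6.95% − 7.21% = −0.26 pp.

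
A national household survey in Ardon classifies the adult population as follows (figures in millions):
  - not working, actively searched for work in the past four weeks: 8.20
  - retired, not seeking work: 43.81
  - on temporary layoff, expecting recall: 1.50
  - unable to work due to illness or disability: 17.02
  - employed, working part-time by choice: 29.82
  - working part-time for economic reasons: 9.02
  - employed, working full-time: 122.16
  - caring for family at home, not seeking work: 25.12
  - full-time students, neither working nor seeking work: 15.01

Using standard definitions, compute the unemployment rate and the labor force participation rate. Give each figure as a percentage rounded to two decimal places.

Unemployment rate ≈ 5.68%; labor force participation rate ≈ 62.84%.

Employed = 29.82 + 9.02 + 122.16 = 161.00 million (anyone who worked, including part-time for economic reasons, counts as employed).
Unemployed = 8.20 + 1.50 = 9.70 million (jobless and actively searching, or on temporary layoff).
Labor force = 161.00 + 9.70 = 170.70 million.
Not in labor force = 43.81 + 17.02 + 25.12 + 15.01 = 100.96 million (those not working and not actively searching are outside the labor force).
Civilian working-age population = 170.70 + 100.96 = 271.66 million.
Unemployment rate = 9.70 / 170.70 = 5.68%.
Labor force participation rate = 170.70 / 271.66 = 62.84%.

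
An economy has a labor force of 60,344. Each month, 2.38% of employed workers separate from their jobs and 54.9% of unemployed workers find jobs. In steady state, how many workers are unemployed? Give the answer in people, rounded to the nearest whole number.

About 2,507 are unemployed in steady state.

Steady-state unemployment rate u* = s/(s+f) = 2.38/(2.38+54.9) = 0.041550.
Unemployed = u* × labor force = 0.041550 × 60,344 ≈ 2,507.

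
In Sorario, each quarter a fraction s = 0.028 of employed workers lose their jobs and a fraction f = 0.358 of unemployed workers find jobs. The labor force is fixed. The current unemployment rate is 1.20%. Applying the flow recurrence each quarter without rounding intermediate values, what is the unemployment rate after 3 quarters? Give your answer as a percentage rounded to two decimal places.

Unemployment rate after three quarters ≈ 5.85%.

With a fixed labor force, u_{t+1} = u_t + s·(1−u_t) − f·u_t = u_t·(1−s−f) + s.
Here 1−s−f = 0.614 and s = 0.028.
u_1 = 0.012000 × 0.614 + 0.028 = 0.035368.
u_2 = 0.035368 × 0.614 + 0.028 = 0.049716.
u_3 = 0.049716 × 0.614 + 0.028 = 0.058526.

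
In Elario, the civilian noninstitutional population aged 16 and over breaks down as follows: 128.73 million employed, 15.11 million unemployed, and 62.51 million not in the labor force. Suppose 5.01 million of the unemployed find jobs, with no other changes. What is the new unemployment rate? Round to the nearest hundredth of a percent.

New unemployment rate ≈ 7.02%.

Initially, labor force = 128.73 + 15.11 = 143.84 million, so u = 15.11/143.84 = 10.50%.
After the change, unemployed falls and employed rises by 5.01; labor force unchanged → E = 133.74, U = 10.10, labor force = 143.84 million.
New unemployment rate = 10.10 / 143.84 = 7.02%.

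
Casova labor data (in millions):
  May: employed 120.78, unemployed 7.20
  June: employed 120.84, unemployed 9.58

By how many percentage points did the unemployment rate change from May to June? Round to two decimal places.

The unemployment rate changed by +1.72 percentage points.

May: labor force = 120.78 + 7.20 = 127.98; u = 7.20/127.98 = 5.63%.
June: labor force = 120.84 + 9.58 = 130.42; u = 9.58/130.42 = 7.35%.
Change = 7.35% − 5.63% = +1.72 pp.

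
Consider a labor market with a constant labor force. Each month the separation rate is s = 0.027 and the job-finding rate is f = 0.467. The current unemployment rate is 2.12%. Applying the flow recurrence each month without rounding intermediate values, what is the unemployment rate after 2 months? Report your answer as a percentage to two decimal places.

With a fixed labor force, u_{t+1} = u_t + s·(1−u_t) − f·u_t = u_t·(1−s−f) + s.
Here 1−s−f = 0.506 and s = 0.027.
u_1 = 0.021200 × 0.506 + 0.027 = 0.037727.
u_2 = 0.037727 × 0.506 + 0.027 = 0.046090.

Unemployment rate after two months ≈ 4.61%.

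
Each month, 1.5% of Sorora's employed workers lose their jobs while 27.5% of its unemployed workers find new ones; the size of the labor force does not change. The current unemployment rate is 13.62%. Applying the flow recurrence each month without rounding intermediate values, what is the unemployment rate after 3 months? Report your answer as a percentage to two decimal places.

With a fixed labor force, u_{t+1} = u_t + s·(1−u_t) − f·u_t = u_t·(1−s−f) + s.
Here 1−s−f = 0.710 and s = 0.015.
u_1 = 0.136200 × 0.710 + 0.015 = 0.111702.
u_2 = 0.111702 × 0.710 + 0.015 = 0.094308.
u_3 = 0.094308 × 0.710 + 0.015 = 0.081959.

Unemployment rate after three months ≈ 8.20%.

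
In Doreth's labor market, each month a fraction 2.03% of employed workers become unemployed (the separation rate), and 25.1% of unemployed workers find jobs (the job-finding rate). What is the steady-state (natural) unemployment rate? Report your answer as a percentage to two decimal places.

At steady state the flows balance: s·E = f·U, so U/(E+U) = s/(s+f).
u* = 2.03 / (2.03 + 25.1) = 2.03 / 27.13 = 7.48%.

Steady-state unemployment rate ≈ 7.48%.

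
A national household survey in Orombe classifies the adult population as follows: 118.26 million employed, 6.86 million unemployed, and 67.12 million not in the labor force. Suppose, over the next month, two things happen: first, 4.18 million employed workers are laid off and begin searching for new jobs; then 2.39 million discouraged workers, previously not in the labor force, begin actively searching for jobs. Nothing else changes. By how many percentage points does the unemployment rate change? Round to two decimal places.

The unemployment rate changes by +5.05 percentage points.

Initially, labor force = 118.26 + 6.86 = 125.12 million, so u = 6.86/125.12 = 5.48%.
After the first change, employed falls and unemployed rises by 4.18; labor force unchanged → E = 114.08, U = 11.04, labor force = 125.12 million.
After the second change, unemployed and labor force both rise by 2.39 → E = 114.08, U = 13.43, labor force = 127.51 million.
New unemployment rate = 13.43 / 127.51 = 10.53%.
Change = 10.53% − 5.48% = +5.05 percentage points.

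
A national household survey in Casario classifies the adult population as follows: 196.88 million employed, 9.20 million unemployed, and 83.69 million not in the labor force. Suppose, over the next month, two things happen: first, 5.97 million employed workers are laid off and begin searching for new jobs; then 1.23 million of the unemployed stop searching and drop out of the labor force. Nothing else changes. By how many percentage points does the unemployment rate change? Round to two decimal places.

The unemployment rate changes by +2.34 percentage points.

Initially, labor force = 196.88 + 9.20 = 206.08 million, so u = 9.20/206.08 = 4.46%.
After the first change, employed falls and unemployed rises by 5.97; labor force unchanged → E = 190.91, U = 15.17, labor force = 206.08 million.
After the second change, unemployed and labor force both fall by 1.23 → E = 190.91, U = 13.94, labor force = 204.85 million.
New unemployment rate = 13.94 / 204.85 = 6.80%.
Change = 6.80% − 4.46% = +2.34 percentage points.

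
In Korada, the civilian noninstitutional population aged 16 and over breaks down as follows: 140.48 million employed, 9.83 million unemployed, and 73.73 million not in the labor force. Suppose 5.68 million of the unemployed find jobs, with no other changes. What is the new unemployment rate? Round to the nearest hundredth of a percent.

Initially, labor force = 140.48 + 9.83 = 150.31 million, so u = 9.83/150.31 = 6.54%.
After the change, unemployed falls and employed rises by 5.68; labor force unchanged → E = 146.16, U = 4.15, labor force = 150.31 million.
New unemployment rate = 4.15 / 150.31 = 2.76%.

New unemployment rate ≈ 2.76%.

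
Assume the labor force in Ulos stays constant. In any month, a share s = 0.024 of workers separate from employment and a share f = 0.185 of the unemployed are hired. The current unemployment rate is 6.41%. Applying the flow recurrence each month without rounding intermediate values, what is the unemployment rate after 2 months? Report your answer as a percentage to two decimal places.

Unemployment rate after two months ≈ 8.31%.

With a fixed labor force, u_{t+1} = u_t + s·(1−u_t) − f·u_t = u_t·(1−s−f) + s.
Here 1−s−f = 0.791 and s = 0.024.
u_1 = 0.064100 × 0.791 + 0.024 = 0.074703.
u_2 = 0.074703 × 0.791 + 0.024 = 0.083090.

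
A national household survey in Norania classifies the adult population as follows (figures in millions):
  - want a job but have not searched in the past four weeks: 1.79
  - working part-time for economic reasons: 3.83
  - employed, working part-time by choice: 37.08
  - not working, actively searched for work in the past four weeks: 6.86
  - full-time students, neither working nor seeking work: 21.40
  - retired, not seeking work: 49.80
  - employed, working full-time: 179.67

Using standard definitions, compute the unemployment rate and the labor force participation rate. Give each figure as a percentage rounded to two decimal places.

Employed = 3.83 + 37.08 + 179.67 = 220.58 million (anyone who worked, including part-time for economic reasons, counts as employed).
Unemployed = 6.86 million.
Labor force = 220.58 + 6.86 = 227.44 million.
Not in labor force = 1.79 + 21.40 + 49.80 = 72.99 million (those not working and not actively searching are outside the labor force — including those who want a job but have given up searching).
Civilian working-age population = 227.44 + 72.99 = 300.43 million.
Unemployment rate = 6.86 / 227.44 = 3.02%.
Labor force participation rate = 227.44 / 300.43 = 75.70%.

Unemployment rate ≈ 3.02%; labor force participation rate ≈ 75.70%.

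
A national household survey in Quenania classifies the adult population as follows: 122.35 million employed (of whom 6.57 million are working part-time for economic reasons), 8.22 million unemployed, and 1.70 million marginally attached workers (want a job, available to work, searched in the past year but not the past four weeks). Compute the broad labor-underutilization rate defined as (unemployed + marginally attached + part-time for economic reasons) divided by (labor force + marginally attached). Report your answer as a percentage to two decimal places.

Broad underutilization rate ≈ 12.47%.

Labor force = 122.35 + 8.22 = 130.57 million.
Numerator = 8.22 + 1.70 + 6.57 = 16.49 million.
Denominator = 130.57 + 1.70 = 132.27 million.
Broad rate = 16.49 / 132.27 = 12.47%.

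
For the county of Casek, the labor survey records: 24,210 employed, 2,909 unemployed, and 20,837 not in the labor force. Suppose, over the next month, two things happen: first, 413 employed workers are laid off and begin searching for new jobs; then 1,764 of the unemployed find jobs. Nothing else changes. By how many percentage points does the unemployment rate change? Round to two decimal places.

Initially, labor force = 24,210 + 2,909 = 27,119, so u = 2,909/27,119 = 10.73%.
After the first change, employed falls and unemployed rises by 413; labor force unchanged → E = 23,797, U = 3,322, labor force = 27,119.
After the second change, unemployed falls and employed rises by 1,764; labor force unchanged → E = 25,561, U = 1,558, labor force = 27,119.
New unemployment rate = 1,558 / 27,119 = 5.75%.
Change = 5.75% − 10.73% = −4.98 percentage points.

The unemployment rate changes by −4.98 percentage points.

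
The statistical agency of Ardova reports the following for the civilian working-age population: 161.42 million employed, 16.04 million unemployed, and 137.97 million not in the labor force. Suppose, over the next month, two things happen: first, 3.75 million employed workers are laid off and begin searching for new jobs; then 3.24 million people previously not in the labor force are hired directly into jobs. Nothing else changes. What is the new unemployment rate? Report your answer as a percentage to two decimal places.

New unemployment rate ≈ 10.95%.

Initially, labor force = 161.42 + 16.04 = 177.46 million, so u = 16.04/177.46 = 9.04%.
After the first change, employed falls and unemployed rises by 3.75; labor force unchanged → E = 157.67, U = 19.79, labor force = 177.46 million.
After the second change, employed and labor force both rise by 3.24; unemployed unchanged → E = 160.91, U = 19.79, labor force = 180.70 million.
New unemployment rate = 19.79 / 180.70 = 10.95%.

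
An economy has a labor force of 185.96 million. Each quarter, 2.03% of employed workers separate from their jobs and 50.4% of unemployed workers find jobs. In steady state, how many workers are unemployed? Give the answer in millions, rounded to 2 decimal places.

Steady-state unemployment rate u* = s/(s+f) = 2.03/(2.03+50.4) = 0.038718.
Unemployed = u* × labor force = 0.038718 × 185.96 ≈ 7.20 million.

About 7.20 million are unemployed in steady state.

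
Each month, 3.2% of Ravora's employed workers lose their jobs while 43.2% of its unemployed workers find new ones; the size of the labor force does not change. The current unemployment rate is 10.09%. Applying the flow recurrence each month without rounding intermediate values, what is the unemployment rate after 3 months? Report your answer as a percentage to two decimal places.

Unemployment rate after three months ≈ 7.39%.

With a fixed labor force, u_{t+1} = u_t + s·(1−u_t) − f·u_t = u_t·(1−s−f) + s.
Here 1−s−f = 0.536 and s = 0.032.
u_1 = 0.100900 × 0.536 + 0.032 = 0.086082.
u_2 = 0.086082 × 0.536 + 0.032 = 0.078140.
u_3 = 0.078140 × 0.536 + 0.032 = 0.073883.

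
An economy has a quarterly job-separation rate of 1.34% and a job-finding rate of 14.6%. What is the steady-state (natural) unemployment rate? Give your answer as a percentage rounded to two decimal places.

Steady-state unemployment rate ≈ 8.41%.

At steady state the flows balance: s·E = f·U, so U/(E+U) = s/(s+f).
u* = 1.34 / (1.34 + 14.6) = 1.34 / 15.94 = 8.41%.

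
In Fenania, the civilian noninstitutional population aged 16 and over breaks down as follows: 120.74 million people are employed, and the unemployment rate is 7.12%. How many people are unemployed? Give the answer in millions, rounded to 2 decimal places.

Let U be the number unemployed. The labor force is E + U, and U/(E+U) = 0.0712.
So U = 0.0712 × 120.74 / (1 − 0.0712) = 8.5967 / 0.9288 ≈ 9.26 million.

About 9.26 million are unemployed.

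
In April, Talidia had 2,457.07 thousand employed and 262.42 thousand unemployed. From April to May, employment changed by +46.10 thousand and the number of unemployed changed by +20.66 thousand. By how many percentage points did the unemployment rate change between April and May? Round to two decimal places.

April: labor force = 2,457.07 + 262.42 = 2,719.49; u = 262.42/2,719.49 = 9.65%.
May: labor force = 2,503.17 + 283.08 = 2,786.25; u = 283.08/2,786.25 = 10.16%.
Change = 10.16% − 9.65% = +0.51 pp.

The unemployment rate changed by +0.51 percentage points.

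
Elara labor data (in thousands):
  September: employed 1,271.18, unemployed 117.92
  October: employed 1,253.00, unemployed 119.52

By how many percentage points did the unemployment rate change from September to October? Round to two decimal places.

The unemployment rate changed by +0.22 percentage points.

September: labor force = 1,271.18 + 117.92 = 1,389.10; u = 117.92/1,389.10 = 8.49%.
October: labor force = 1,253.00 + 119.52 = 1,372.52; u = 119.52/1,372.52 = 8.71%.
Change = 8.71% − 8.49% = +0.22 pp.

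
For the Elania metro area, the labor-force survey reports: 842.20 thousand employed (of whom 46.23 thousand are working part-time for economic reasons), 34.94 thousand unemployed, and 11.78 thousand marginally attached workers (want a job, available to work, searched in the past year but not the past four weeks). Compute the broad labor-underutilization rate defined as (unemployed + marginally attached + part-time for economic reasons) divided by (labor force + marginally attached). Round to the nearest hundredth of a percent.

Broad underutilization rate ≈ 10.46%.

Labor force = 842.20 + 34.94 = 877.14 thousand.
Numerator = 34.94 + 11.78 + 46.23 = 92.95 thousand.
Denominator = 877.14 + 11.78 = 888.92 thousand.
Broad rate = 92.95 / 888.92 = 10.46%.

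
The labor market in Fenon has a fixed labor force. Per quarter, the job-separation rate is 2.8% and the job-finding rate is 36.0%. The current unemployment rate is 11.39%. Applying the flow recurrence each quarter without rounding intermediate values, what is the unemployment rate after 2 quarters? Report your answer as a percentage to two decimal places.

With a fixed labor force, u_{t+1} = u_t + s·(1−u_t) − f·u_t = u_t·(1−s−f) + s.
Here 1−s−f = 0.612 and s = 0.028.
u_1 = 0.113900 × 0.612 + 0.028 = 0.097707.
u_2 = 0.097707 × 0.612 + 0.028 = 0.087797.

Unemployment rate after two quarters ≈ 8.78%.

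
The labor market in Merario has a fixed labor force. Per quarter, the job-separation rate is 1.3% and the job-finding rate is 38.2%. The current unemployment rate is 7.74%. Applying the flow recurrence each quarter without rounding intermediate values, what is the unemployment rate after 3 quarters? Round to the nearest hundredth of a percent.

Unemployment rate after three quarters ≈ 4.28%.

With a fixed labor force, u_{t+1} = u_t + s·(1−u_t) − f·u_t = u_t·(1−s−f) + s.
Here 1−s−f = 0.605 and s = 0.013.
u_1 = 0.077400 × 0.605 + 0.013 = 0.059827.
u_2 = 0.059827 × 0.605 + 0.013 = 0.049195.
u_3 = 0.049195 × 0.605 + 0.013 = 0.042763.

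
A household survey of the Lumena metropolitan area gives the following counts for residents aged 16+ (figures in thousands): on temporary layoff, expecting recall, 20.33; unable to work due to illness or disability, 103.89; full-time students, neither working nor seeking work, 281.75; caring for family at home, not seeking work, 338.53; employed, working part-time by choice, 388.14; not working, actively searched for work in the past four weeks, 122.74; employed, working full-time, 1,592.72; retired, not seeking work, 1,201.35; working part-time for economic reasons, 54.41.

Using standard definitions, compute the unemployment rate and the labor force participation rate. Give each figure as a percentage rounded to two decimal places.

Unemployment rate ≈ 6.57%; labor force participation rate ≈ 53.08%.

Employed = 388.14 + 1,592.72 + 54.41 = 2,035.27 thousand (anyone who worked, including part-time for economic reasons, counts as employed).
Unemployed = 20.33 + 122.74 = 143.07 thousand (jobless and actively searching, or on temporary layoff).
Labor force = 2,035.27 + 143.07 = 2,178.34 thousand.
Not in labor force = 103.89 + 281.75 + 338.53 + 1,201.35 = 1,925.52 thousand (those not working and not actively searching are outside the labor force).
Civilian working-age population = 2,178.34 + 1,925.52 = 4,103.86 thousand.
Unemployment rate = 143.07 / 2,178.34 = 6.57%.
Labor force participation rate = 2,178.34 / 4,103.86 = 53.08%.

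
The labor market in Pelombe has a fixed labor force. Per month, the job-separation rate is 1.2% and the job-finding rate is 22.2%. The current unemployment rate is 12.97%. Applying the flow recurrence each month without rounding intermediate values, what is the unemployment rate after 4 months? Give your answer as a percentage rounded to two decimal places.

Unemployment rate after four months ≈ 7.83%.

With a fixed labor force, u_{t+1} = u_t + s·(1−u_t) − f·u_t = u_t·(1−s−f) + s.
Here 1−s−f = 0.766 and s = 0.012.
u_1 = 0.129700 × 0.766 + 0.012 = 0.111350.
u_2 = 0.111350 × 0.766 + 0.012 = 0.097294.
u_3 = 0.097294 × 0.766 + 0.012 = 0.086527.
u_4 = 0.086527 × 0.766 + 0.012 = 0.078280.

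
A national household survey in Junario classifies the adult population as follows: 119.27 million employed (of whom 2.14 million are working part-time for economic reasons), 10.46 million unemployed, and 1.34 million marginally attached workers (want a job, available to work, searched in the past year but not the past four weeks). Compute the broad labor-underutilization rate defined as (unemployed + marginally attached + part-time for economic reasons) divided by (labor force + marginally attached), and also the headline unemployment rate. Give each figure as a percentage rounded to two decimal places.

Broad underutilization rate ≈ 10.64%; headline unemployment rate ≈ 8.06%.

Labor force = 119.27 + 10.46 = 129.73 million.
Numerator = 10.46 + 1.34 + 2.14 = 13.94 million.
Denominator = 129.73 + 1.34 = 131.07 million.
Broad rate = 13.94 / 131.07 = 10.64%.
Headline unemployment rate = 10.46 / 129.73 = 8.06%.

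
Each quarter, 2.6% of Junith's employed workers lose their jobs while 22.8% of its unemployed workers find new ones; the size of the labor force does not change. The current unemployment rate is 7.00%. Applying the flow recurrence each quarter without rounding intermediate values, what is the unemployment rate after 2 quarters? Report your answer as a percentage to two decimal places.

With a fixed labor force, u_{t+1} = u_t + s·(1−u_t) − f·u_t = u_t·(1−s−f) + s.
Here 1−s−f = 0.746 and s = 0.026.
u_1 = 0.070000 × 0.746 + 0.026 = 0.078220.
u_2 = 0.078220 × 0.746 + 0.026 = 0.084352.

Unemployment rate after two quarters ≈ 8.44%.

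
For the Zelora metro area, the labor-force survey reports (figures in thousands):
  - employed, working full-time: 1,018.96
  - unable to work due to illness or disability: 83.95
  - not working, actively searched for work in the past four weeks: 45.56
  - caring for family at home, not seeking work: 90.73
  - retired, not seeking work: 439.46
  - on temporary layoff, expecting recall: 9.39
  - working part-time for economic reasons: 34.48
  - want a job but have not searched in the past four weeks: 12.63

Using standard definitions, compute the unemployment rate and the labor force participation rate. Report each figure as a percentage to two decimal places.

Unemployment rate ≈ 4.96%; labor force participation rate ≈ 63.88%.

Employed = 1,018.96 + 34.48 = 1,053.44 thousand (anyone who worked, including part-time for economic reasons, counts as employed).
Unemployed = 45.56 + 9.39 = 54.95 thousand (jobless and actively searching, or on temporary layoff).
Labor force = 1,053.44 + 54.95 = 1,108.39 thousand.
Not in labor force = 83.95 + 90.73 + 439.46 + 12.63 = 626.77 thousand (those not working and not actively searching are outside the labor force — including those who want a job but have given up searching).
Civilian working-age population = 1,108.39 + 626.77 = 1,735.16 thousand.
Unemployment rate = 54.95 / 1,108.39 = 4.96%.
Labor force participation rate = 1,108.39 / 1,735.16 = 63.88%.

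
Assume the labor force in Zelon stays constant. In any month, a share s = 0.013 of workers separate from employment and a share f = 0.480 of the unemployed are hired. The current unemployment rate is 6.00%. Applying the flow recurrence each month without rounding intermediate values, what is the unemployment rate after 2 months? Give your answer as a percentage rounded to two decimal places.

Unemployment rate after two months ≈ 3.50%.

With a fixed labor force, u_{t+1} = u_t + s·(1−u_t) − f·u_t = u_t·(1−s−f) + s.
Here 1−s−f = 0.507 and s = 0.013.
u_1 = 0.060000 × 0.507 + 0.013 = 0.043420.
u_2 = 0.043420 × 0.507 + 0.013 = 0.035014.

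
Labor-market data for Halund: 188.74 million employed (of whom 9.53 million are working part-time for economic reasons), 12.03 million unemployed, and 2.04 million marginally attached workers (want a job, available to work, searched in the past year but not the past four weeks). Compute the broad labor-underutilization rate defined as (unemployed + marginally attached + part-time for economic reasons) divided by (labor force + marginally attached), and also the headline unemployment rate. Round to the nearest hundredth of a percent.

Labor force = 188.74 + 12.03 = 200.77 million.
Numerator = 12.03 + 2.04 + 9.53 = 23.60 million.
Denominator = 200.77 + 2.04 = 202.81 million.
Broad rate = 23.60 / 202.81 = 11.64%.
Headline unemployment rate = 12.03 / 200.77 = 5.99%.

Broad underutilization rate ≈ 11.64%; headline unemployment rate ≈ 5.99%.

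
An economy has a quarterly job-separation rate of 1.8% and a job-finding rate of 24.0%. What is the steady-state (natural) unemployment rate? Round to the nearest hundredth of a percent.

Steady-state unemployment rate ≈ 6.98%.

At steady state the flows balance: s·E = f·U, so U/(E+U) = s/(s+f).
u* = 1.8 / (1.8 + 24.0) = 1.8 / 25.80 = 6.98%.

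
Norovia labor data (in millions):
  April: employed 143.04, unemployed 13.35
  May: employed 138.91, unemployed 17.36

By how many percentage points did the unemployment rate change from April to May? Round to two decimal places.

The unemployment rate changed by +2.57 percentage points.

April: labor force = 143.04 + 13.35 = 156.39; u = 13.35/156.39 = 8.54%.
May: labor force = 138.91 + 17.36 = 156.27; u = 17.36/156.27 = 11.11%.
Change = 11.11% − 8.54% = +2.57 pp.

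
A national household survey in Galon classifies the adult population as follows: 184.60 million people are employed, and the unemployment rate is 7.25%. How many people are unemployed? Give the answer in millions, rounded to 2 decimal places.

About 14.43 million are unemployed.

Let U be the number unemployed. The labor force is E + U, and U/(E+U) = 0.0725.
So U = 0.0725 × 184.60 / (1 − 0.0725) = 13.3835 / 0.9275 ≈ 14.43 million.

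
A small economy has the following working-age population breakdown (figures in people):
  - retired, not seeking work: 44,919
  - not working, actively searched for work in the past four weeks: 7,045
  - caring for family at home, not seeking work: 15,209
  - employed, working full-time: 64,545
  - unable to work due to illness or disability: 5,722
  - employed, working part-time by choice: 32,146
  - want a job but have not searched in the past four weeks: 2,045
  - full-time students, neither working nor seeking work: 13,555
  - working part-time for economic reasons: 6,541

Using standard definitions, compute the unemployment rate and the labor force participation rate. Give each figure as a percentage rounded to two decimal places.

Employed = 64,545 + 32,146 + 6,541 = 103,232 (anyone who worked, including part-time for economic reasons, counts as employed).
Unemployed = 7,045.
Labor force = 103,232 + 7,045 = 110,277.
Not in labor force = 44,919 + 15,209 + 5,722 + 2,045 + 13,555 = 81,450 (those not working and not actively searching are outside the labor force — including those who want a job but have given up searching).
Civilian working-age population = 110,277 + 81,450 = 191,727.
Unemployment rate = 7,045 / 110,277 = 6.39%.
Labor force participation rate = 110,277 / 191,727 = 57.52%.

Unemployment rate ≈ 6.39%; labor force participation rate ≈ 57.52%.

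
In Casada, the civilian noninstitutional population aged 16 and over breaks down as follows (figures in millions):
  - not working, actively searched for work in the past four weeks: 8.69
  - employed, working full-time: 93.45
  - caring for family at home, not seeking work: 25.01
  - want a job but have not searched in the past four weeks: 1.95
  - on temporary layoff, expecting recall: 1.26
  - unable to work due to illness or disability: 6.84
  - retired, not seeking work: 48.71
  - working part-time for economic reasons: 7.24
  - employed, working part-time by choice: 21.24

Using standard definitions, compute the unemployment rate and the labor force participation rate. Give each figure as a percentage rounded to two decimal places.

Unemployment rate ≈ 7.54%; labor force participation rate ≈ 61.51%.

Employed = 93.45 + 7.24 + 21.24 = 121.93 million (anyone who worked, including part-time for economic reasons, counts as employed).
Unemployed = 8.69 + 1.26 = 9.95 million (jobless and actively searching, or on temporary layoff).
Labor force = 121.93 + 9.95 = 131.88 million.
Not in labor force = 25.01 + 1.95 + 6.84 + 48.71 = 82.51 million (those not working and not actively searching are outside the labor force — including those who want a job but have given up searching).
Civilian working-age population = 131.88 + 82.51 = 214.39 million.
Unemployment rate = 9.95 / 131.88 = 7.54%.
Labor force participation rate = 131.88 / 214.39 = 61.51%.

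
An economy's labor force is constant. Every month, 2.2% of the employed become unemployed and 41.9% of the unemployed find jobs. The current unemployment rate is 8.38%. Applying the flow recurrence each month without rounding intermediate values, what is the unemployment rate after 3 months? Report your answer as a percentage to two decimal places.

With a fixed labor force, u_{t+1} = u_t + s·(1−u_t) − f·u_t = u_t·(1−s−f) + s.
Here 1−s−f = 0.559 and s = 0.022.
u_1 = 0.083800 × 0.559 + 0.022 = 0.068844.
u_2 = 0.068844 × 0.559 + 0.022 = 0.060484.
u_3 = 0.060484 × 0.559 + 0.022 = 0.055811.

Unemployment rate after three months ≈ 5.58%.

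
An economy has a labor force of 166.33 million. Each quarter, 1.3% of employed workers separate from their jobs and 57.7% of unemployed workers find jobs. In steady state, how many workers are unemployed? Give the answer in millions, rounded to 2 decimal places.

Steady-state unemployment rate u* = s/(s+f) = 1.3/(1.3+57.7) = 0.022034.
Unemployed = u* × labor force = 0.022034 × 166.33 ≈ 3.66 million.

About 3.66 million are unemployed in steady state.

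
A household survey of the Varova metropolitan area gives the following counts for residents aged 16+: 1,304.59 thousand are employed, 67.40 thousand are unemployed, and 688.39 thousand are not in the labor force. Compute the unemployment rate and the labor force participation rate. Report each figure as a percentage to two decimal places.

Labor force = employed + unemployed = 1,304.59 + 67.40 = 1,371.99 thousand.
Working-age population = 1,371.99 + 688.39 = 2,060.38 thousand.
Unemployment rate = 67.40 / 1,371.99 = 4.91%.
Labor force participation rate = 1,371.99 / 2,060.38 = 66.59%.

Unemployment rate ≈ 4.91%; labor force participation rate ≈ 66.59%.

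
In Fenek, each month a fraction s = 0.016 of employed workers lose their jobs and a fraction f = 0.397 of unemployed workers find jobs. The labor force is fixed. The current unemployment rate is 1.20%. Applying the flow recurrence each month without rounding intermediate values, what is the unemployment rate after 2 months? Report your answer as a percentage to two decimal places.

Unemployment rate after two months ≈ 2.95%.

With a fixed labor force, u_{t+1} = u_t + s·(1−u_t) − f·u_t = u_t·(1−s−f) + s.
Here 1−s−f = 0.587 and s = 0.016.
u_1 = 0.012000 × 0.587 + 0.016 = 0.023044.
u_2 = 0.023044 × 0.587 + 0.016 = 0.029527.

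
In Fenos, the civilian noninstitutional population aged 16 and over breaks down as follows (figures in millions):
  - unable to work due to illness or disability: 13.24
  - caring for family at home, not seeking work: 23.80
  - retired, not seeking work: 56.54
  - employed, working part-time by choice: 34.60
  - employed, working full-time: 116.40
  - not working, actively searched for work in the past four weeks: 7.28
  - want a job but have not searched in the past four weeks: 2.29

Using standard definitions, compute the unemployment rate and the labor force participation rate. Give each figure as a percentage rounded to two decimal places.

Unemployment rate ≈ 4.60%; labor force participation rate ≈ 62.28%.

Employed = 34.60 + 116.40 = 151.00 million.
Unemployed = 7.28 million.
Labor force = 151.00 + 7.28 = 158.28 million.
Not in labor force = 13.24 + 23.80 + 56.54 + 2.29 = 95.87 million (those not working and not actively searching are outside the labor force — including those who want a job but have given up searching).
Civilian working-age population = 158.28 + 95.87 = 254.15 million.
Unemployment rate = 7.28 / 158.28 = 4.60%.
Labor force participation rate = 158.28 / 254.15 = 62.28%.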